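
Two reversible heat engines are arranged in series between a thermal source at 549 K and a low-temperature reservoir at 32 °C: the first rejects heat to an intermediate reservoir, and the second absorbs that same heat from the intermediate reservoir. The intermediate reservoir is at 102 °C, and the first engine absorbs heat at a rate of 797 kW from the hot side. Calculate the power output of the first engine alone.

T_C = 32 °C → 32 + 273.15 = 305.15 K.
T_m = 102 °C → 102 + 273.15 = 375.15 K.
First-stage efficiency η₁ = 1 − T_m/T_H = 1 − 375.15/549.00 = 0.3167.
W₁ = η₁·Q_H = 0.3167 × 797 = 252 kW.

Ẇ₁ ≈ 252 kW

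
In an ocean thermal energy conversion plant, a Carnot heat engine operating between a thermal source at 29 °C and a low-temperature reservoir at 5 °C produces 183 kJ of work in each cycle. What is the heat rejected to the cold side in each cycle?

T_H = 29 °C → 29 + 273.15 = 302.15 K.
T_C = 5 °C → 5 + 273.15 = 278.15 K.
The Carnot efficiency is η = 1 − T_C/T_H = 1 − 278.15/302.15 = 0.0794.
Since Q_C/Q_H = T_C/T_H and Q_H = W/η, Q_C = W·T_C/(T_H − T_C) = 183 × 278.15/24.00 = 2121 kJ.

Q_C ≈ 2121 kJ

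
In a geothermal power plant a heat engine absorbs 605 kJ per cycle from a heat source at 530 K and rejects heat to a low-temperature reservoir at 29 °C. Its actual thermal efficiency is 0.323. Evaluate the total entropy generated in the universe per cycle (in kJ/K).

T_C = 29 °C → 29 + 273.15 = 302.15 K.
W = η·Q_H = 0.323 × 605 = 195.4 kJ, so Q_C = Q_H − W = 409.6 kJ.
Entropy balance on the reservoirs: −Q_H/T_H = -1.142 kJ/K, +Q_C/T_C = 1.356 kJ/K.
ΔS_univ = −Q_H/T_H + Q_C/T_C = 0.214 kJ/K (> 0, since η = 0.323 < η_Carnot = 0.430).

ΔS_univ ≈ 0.214 kJ/K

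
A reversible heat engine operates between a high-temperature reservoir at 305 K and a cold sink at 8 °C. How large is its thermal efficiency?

T_C = 8 °C → 8 + 273.15 = 281.15 K.
Carnot efficiency: η = 1 − T_C/T_H = 1 − 281.15/305.00 = 0.07820.

η ≈ 0.07820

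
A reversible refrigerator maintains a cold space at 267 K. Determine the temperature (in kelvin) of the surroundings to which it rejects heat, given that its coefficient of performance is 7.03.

T_H ≈ 305 K

COP_R = T_C/(T_H − T_C) ⇒ T_H = T_C·(1 + 1/COP_R) = 267.00 × (1 + 1/7.03) = 305 K.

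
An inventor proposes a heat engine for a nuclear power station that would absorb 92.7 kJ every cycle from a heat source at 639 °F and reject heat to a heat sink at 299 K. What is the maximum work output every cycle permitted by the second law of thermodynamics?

T_H = 639 °F → (639 − 32) × 5/9 = 337.22 °C = 610.37 K.
The second-law ceiling is the Carnot efficiency, η_max = 1 − T_C/T_H = 1 − 299.00/610.37 = 0.5101.
W_max = η_max · Q_H = 0.5101 × 92.7 = 47.3 kJ.

W_max ≈ 47.3 kJ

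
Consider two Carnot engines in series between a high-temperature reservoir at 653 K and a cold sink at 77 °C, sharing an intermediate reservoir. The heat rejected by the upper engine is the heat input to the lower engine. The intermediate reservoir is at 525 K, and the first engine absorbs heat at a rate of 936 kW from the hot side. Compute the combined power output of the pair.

Ẇ_total ≈ 434 kW

T_C = 77 °C → 77 + 273.15 = 350.15 K.
Two reversible stages in series are equivalent to a single Carnot engine between T_H and T_C, so η_total = 1 − T_C/T_H = 1 − 350.15/653.00 = 0.4638.
W_total = η_total · Q_H = 0.4638 × 936 = 434 kW.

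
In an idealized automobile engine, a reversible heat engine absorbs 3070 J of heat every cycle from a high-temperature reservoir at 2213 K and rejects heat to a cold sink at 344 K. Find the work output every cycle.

The Carnot efficiency is η = 1 − T_C/T_H = 1 − 344.00/2213.00 = 0.8446.
W = η·Q_H = 0.8446 × 3070 = 2590 J.

W ≈ 2590 J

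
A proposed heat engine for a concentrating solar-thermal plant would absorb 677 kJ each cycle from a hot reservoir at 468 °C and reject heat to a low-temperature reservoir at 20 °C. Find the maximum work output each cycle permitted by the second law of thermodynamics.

W_max ≈ 409 kJ

T_H = 468 °C → 468 + 273.15 = 741.15 K.
T_C = 20 °C → 20 + 273.15 = 293.15 K.
The upper bound on efficiency is η_max = 1 − T_C/T_H = 1 − 293.15/741.15 = 0.6045.
W_max = η_max · Q_H = 0.6045 × 677 = 409 kJ.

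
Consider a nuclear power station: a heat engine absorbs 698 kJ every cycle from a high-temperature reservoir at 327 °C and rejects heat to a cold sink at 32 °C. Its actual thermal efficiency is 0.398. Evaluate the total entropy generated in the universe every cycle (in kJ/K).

ΔS_univ ≈ 0.2140 kJ/K

T_H = 327 °C → 327 + 273.15 = 600.15 K.
T_C = 32 °C → 32 + 273.15 = 305.15 K.
W = η·Q_H = 0.398 × 698 = 277.8 kJ, so Q_C = Q_H − W = 420.2 kJ.
The hot reservoir loses entropy Q_H/T_H = 698/600.15 = 1.163 kJ/K; the cold reservoir gains Q_C/T_C = 420.2/305.15 = 1.377 kJ/K.
ΔS_univ = −Q_H/T_H + Q_C/T_C = 0.2140 kJ/K (> 0, since η = 0.398 < η_Carnot = 0.492).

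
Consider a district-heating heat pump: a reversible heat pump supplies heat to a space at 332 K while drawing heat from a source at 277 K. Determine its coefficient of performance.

COP_HP ≈ 6.036

Reversible heating COP: COP_HP = T_H/(T_H − T_C) = 332.00/(332.00 − 277.00) = 6.036.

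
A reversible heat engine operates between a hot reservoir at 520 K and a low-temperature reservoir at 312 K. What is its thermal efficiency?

η ≈ 0.400

Carnot efficiency: η = 1 − T_C/T_H = 1 − 312.00/520.00 = 0.400.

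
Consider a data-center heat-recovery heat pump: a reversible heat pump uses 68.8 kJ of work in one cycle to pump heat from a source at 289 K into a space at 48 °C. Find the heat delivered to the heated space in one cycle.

Q_H ≈ 687 kJ

T_H = 48 °C → 48 + 273.15 = 321.15 K.
COP_HP = T_H/(T_H − T_C) = 321.15/32.15 = 9.9891.
Q_H = COP_HP · W = 9.9891 × 68.8 = 687 kJ.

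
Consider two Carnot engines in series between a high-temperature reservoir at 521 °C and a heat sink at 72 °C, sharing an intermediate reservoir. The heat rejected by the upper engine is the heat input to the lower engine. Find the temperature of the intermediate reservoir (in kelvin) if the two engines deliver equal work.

T_m ≈ 570 K

T_H = 521 °C → 521 + 273.15 = 794.15 K.
T_C = 72 °C → 72 + 273.15 = 345.15 K.
For reversible stages Q_m = Q_H·(T_m/T_H). Setting W₁ = Q_H(1 − T_m/T_H) equal to W₂ = Q_m(1 − T_C/T_m) = Q_H·(T_m − T_C)/T_H gives T_H − T_m = T_m − T_C, so T_m = (T_H + T_C)/2 = (794.15 + 345.15)/2 = 570 K.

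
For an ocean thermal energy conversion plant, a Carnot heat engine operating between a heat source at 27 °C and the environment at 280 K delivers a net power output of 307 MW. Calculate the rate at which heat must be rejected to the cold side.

T_H = 27 °C → 27 + 273.15 = 300.15 K.
Carnot efficiency: η = 1 − T_C/T_H = 1 − 280.00/300.15 = 0.0671.
Since Q_C/Q_H = T_C/T_H and Q_H = W/η, Q_C = W·T_C/(T_H − T_C) = 307 × 280.00/20.15 = 4266 MW.

Q̇_C ≈ 4266 MW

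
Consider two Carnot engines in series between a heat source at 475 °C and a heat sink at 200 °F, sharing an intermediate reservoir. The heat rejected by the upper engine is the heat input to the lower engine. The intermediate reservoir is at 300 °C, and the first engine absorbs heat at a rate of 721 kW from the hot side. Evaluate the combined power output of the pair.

T_H = 475 °C → 475 + 273.15 = 748.15 K.
T_C = 200 °F → (200 − 32) × 5/9 = 93.33 °C = 366.48 K.
Two reversible stages in series are equivalent to a single Carnot engine between T_H and T_C, so η_total = 1 − T_C/T_H = 1 − 366.48/748.15 = 0.5101.
W_total = η_total · Q_H = 0.5101 × 721 = 368 kW.

Ẇ_total ≈ 368 kW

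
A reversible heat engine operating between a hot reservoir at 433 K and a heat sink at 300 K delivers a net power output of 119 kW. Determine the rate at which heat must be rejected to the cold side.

Carnot efficiency: η = 1 − T_C/T_H = 1 − 300.00/433.00 = 0.3072.
Since Q_C/Q_H = T_C/T_H and Q_H = W/η, Q_C = W·T_C/(T_H − T_C) = 119 × 300.00/133.00 = 268 kW.

Q̇_C ≈ 268 kW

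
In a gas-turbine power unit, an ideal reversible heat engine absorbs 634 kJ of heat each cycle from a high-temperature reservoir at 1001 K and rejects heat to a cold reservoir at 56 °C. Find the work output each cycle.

T_C = 56 °C → 56 + 273.15 = 329.15 K.
The Carnot efficiency is η = 1 − T_C/T_H = 1 − 329.15/1001.00 = 0.6712.
W = η·Q_H = 0.6712 × 634 = 426 kJ.

W ≈ 426 kJ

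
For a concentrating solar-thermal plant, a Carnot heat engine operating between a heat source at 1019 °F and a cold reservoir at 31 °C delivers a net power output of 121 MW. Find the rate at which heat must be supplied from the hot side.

Q̇_H ≈ 192 MW

T_H = 1019 °F → (1019 − 32) × 5/9 = 548.33 °C = 821.48 K.
T_C = 31 °C → 31 + 273.15 = 304.15 K.
Since the cycle is reversible, η = 1 − T_C/T_H = 1 − 304.15/821.48 = 0.6298.
Q_H = W/η = 121/0.6298 = 192 MW.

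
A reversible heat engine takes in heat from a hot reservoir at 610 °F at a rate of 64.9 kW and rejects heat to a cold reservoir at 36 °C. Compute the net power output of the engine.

Ẇ ≈ 31.1 kW

T_H = 610 °F → (610 − 32) × 5/9 = 321.11 °C = 594.26 K.
T_C = 36 °C → 36 + 273.15 = 309.15 K.
The Carnot efficiency is η = 1 − T_C/T_H = 1 − 309.15/594.26 = 0.4798.
W = η·Q_H = 0.4798 × 64.9 = 31.1 kW.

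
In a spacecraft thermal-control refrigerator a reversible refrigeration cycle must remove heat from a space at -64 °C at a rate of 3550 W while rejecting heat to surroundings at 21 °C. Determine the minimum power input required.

T_H = 21 °C → 21 + 273.15 = 294.15 K.
T_C = -64 °C → -64 + 273.15 = 209.15 K.
The reversible coefficient of performance is COP_R = T_C/(T_H − T_C) = 209.15/85.00 = 2.4606.
W = Q_C/COP_R = 3550/2.4606 = 1443 W.

Ẇ_in ≈ 1443 W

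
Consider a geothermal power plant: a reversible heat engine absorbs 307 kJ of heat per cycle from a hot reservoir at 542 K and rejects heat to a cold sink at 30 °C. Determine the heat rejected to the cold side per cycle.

Q_C ≈ 171.7 kJ

T_C = 30 °C → 30 + 273.15 = 303.15 K.
For a reversible engine, η = 1 − T_C/T_H = 1 − 303.15/542.00 = 0.4407.
For a reversible cycle Q_C/Q_H = T_C/T_H, so Q_C = 307 × 303.15/542.00 = 171.7 kJ.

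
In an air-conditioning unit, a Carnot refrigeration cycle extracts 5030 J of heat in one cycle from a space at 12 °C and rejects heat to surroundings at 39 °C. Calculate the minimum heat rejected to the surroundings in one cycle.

Q_H ≈ 5506 J

T_H = 39 °C → 39 + 273.15 = 312.15 K.
T_C = 12 °C → 12 + 273.15 = 285.15 K.
For a reversible cycle Q_H/Q_C = T_H/T_C, so Q_H = Q_C·T_H/T_C = 5030 × 312.15/285.15 = 5506 J.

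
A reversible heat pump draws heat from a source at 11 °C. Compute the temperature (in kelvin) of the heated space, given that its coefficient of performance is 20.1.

T_C = 11 °C → 11 + 273.15 = 284.15 K.
COP_HP = T_H/(T_H − T_C) ⇒ T_H = T_C·COP_HP/(COP_HP − 1) = 284.15 × 20.1/(20.1 − 1) = 299 K.

T_H ≈ 299 K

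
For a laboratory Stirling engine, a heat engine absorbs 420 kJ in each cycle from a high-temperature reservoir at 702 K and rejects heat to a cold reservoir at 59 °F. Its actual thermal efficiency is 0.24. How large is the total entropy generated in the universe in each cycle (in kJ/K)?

ΔS_univ ≈ 0.5095 kJ/K

T_C = 59 °F → (59 − 32) × 5/9 = 15.00 °C = 288.15 K.
W = η·Q_H = 0.24 × 420 = 100.8 kJ, so Q_C = Q_H − W = 319.2 kJ.
Reservoir entropy changes: ΔS_H = −Q_H/T_H = −420/702.00 = -0.5983 kJ/K and ΔS_C = +Q_C/T_C = 319.2/288.15 = 1.108 kJ/K.
ΔS_univ = −Q_H/T_H + Q_C/T_C = 0.5095 kJ/K (> 0, since η = 0.24 < η_Carnot = 0.590).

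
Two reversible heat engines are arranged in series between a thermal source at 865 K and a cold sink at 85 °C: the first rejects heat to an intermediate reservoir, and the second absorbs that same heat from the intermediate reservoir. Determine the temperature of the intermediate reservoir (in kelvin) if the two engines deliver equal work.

T_C = 85 °C → 85 + 273.15 = 358.15 K.
For reversible stages Q_m = Q_H·(T_m/T_H). Setting W₁ = Q_H(1 − T_m/T_H) equal to W₂ = Q_m(1 − T_C/T_m) = Q_H·(T_m − T_C)/T_H gives T_H − T_m = T_m − T_C, so T_m = (T_H + T_C)/2 = (865.00 + 358.15)/2 = 612 K.

T_m ≈ 612 K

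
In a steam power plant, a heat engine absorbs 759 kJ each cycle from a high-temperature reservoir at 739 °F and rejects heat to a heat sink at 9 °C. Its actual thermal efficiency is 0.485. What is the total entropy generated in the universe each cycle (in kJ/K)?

ΔS_univ ≈ 0.246 kJ/K

T_H = 739 °F → (739 − 32) × 5/9 = 392.78 °C = 665.93 K.
T_C = 9 °C → 9 + 273.15 = 282.15 K.
W = η·Q_H = 0.485 × 759 = 368.1 kJ, so Q_C = Q_H − W = 390.9 kJ.
Entropy balance on the reservoirs: −Q_H/T_H = -1.140 kJ/K, +Q_C/T_C = 1.385 kJ/K.
ΔS_univ = −Q_H/T_H + Q_C/T_C = 0.246 kJ/K (> 0, since η = 0.485 < η_Carnot = 0.576).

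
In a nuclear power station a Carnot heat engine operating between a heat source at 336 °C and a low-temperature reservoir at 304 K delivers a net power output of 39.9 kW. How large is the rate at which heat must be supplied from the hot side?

Q̇_H ≈ 79.6 kW

T_H = 336 °C → 336 + 273.15 = 609.15 K.
The Carnot efficiency is η = 1 − T_C/T_H = 1 − 304.00/609.15 = 0.5009.
Q_H = W/η = 39.9/0.5009 = 79.6 kW.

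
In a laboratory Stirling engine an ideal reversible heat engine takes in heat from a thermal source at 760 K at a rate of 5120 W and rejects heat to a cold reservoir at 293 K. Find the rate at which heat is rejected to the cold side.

η_rev = 1 − T_C/T_H = 1 − 293.00/760.00 = 0.6145.
For a reversible cycle Q_C/Q_H = T_C/T_H, so Q_C = 5120 × 293.00/760.00 = 1970 W.

Q̇_C ≈ 1970 W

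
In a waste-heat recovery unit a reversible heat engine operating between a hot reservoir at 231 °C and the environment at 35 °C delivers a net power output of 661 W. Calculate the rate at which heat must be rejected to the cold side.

Q̇_C ≈ 1040 W

T_H = 231 °C → 231 + 273.15 = 504.15 K.
T_C = 35 °C → 35 + 273.15 = 308.15 K.
The Carnot efficiency is η = 1 − T_C/T_H = 1 − 308.15/504.15 = 0.3888.
Since Q_C/Q_H = T_C/T_H and Q_H = W/η, Q_C = W·T_C/(T_H − T_C) = 661 × 308.15/196.00 = 1040 W.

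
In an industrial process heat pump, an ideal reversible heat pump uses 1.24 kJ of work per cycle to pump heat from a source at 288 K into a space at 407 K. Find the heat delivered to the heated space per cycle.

Reversible heating COP: COP_HP = T_H/(T_H − T_C) = 407.00/119.00 = 3.4202.
Q_H = COP_HP · W = 3.4202 × 1.24 = 4.24 kJ.

Q_H ≈ 4.24 kJ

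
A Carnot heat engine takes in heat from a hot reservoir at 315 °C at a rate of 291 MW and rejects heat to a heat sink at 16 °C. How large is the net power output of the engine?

Ẇ ≈ 147.9 MW

T_H = 315 °C → 315 + 273.15 = 588.15 K.
T_C = 16 °C → 16 + 273.15 = 289.15 K.
The Carnot efficiency is η = 1 − T_C/T_H = 1 − 289.15/588.15 = 0.5084.
W = η·Q_H = 0.5084 × 291 = 147.9 MW.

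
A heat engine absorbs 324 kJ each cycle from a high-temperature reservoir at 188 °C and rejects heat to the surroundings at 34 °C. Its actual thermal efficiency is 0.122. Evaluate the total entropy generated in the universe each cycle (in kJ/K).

T_H = 188 °C → 188 + 273.15 = 461.15 K.
T_C = 34 °C → 34 + 273.15 = 307.15 K.
W = η·Q_H = 0.122 × 324 = 39.53 kJ, so Q_C = Q_H − W = 284.5 kJ.
The hot reservoir loses entropy Q_H/T_H = 324/461.15 = 0.7026 kJ/K; the cold reservoir gains Q_C/T_C = 284.5/307.15 = 0.9262 kJ/K.
ΔS_univ = −Q_H/T_H + Q_C/T_C = 0.224 kJ/K (> 0, since η = 0.122 < η_Carnot = 0.334).

ΔS_univ ≈ 0.224 kJ/K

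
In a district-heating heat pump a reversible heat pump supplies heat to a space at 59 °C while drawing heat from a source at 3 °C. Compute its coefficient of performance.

COP_HP ≈ 5.93

T_H = 59 °C → 59 + 273.15 = 332.15 K.
T_C = 3 °C → 3 + 273.15 = 276.15 K.
COP_HP = T_H/(T_H − T_C) = 332.15/(332.15 − 276.15) = 5.93.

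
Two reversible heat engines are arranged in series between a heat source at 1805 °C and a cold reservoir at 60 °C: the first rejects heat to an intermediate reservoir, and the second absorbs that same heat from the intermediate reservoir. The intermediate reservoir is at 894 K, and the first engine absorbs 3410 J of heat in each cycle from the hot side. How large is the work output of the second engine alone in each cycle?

W₂ ≈ 920 J

T_H = 1805 °C → 1805 + 273.15 = 2078.15 K.
T_C = 60 °C → 60 + 273.15 = 333.15 K.
Heat entering the second stage: Q_m = Q_H·(T_m/T_H) = 3410 × 894.00/2078.15 = 1470 J.
Second-stage efficiency η₂ = 1 − T_C/T_m = 1 − 333.15/894.00 = 0.6273, so W₂ = η₂·Q_m = 920 J.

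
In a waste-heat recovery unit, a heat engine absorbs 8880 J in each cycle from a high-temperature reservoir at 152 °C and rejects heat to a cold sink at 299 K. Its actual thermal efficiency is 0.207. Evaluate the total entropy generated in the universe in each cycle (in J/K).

ΔS_univ ≈ 2.665 J/K

T_H = 152 °C → 152 + 273.15 = 425.15 K.
W = η·Q_H = 0.207 × 8880 = 1838 J, so Q_C = Q_H − W = 7042 J.
Reservoir entropy changes: ΔS_H = −Q_H/T_H = −8880/425.15 = -20.89 J/K and ΔS_C = +Q_C/T_C = 7042/299.00 = 23.55 J/K.
ΔS_univ = −Q_H/T_H + Q_C/T_C = 2.665 J/K (> 0, since η = 0.207 < η_Carnot = 0.297).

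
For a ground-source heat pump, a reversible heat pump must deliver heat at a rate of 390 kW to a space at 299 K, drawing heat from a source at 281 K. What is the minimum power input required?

The Carnot heat-pump COP is COP_HP = T_H/(T_H − T_C) = 299.00/18.00 = 16.6111.
W = Q_H/COP_HP = 390/16.6111 = 23.5 kW.

Ẇ_in ≈ 23.5 kW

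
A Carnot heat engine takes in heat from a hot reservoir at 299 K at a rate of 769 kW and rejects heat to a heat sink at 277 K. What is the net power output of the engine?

η_rev = 1 − T_C/T_H = 1 − 277.00/299.00 = 0.0736.
W = η·Q_H = 0.0736 × 769 = 56.6 kW.

Ẇ ≈ 56.6 kW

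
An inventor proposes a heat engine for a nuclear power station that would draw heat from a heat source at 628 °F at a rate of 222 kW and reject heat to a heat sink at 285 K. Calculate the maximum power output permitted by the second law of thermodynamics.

T_H = 628 °F → (628 − 32) × 5/9 = 331.11 °C = 604.26 K.
The upper bound on efficiency is η_max = 1 − T_C/T_H = 1 − 285.00/604.26 = 0.5283.
W_max = η_max · Q_H = 0.5283 × 222 = 117.3 kW.

Ẇ_max ≈ 117.3 kW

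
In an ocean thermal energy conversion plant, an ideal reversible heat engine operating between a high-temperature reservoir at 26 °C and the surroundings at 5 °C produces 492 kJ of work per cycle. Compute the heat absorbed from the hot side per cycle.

T_H = 26 °C → 26 + 273.15 = 299.15 K.
T_C = 5 °C → 5 + 273.15 = 278.15 K.
η_rev = 1 − T_C/T_H = 1 − 278.15/299.15 = 0.0702.
Q_H = W/η = 492/0.0702 = 7010 kJ.

Q_H ≈ 7010 kJ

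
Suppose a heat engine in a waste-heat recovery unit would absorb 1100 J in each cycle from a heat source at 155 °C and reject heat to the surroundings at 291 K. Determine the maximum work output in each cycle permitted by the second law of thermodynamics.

W_max ≈ 352 J

T_H = 155 °C → 155 + 273.15 = 428.15 K.
The second-law ceiling is the Carnot efficiency, η_max = 1 − T_C/T_H = 1 − 291.00/428.15 = 0.3203.
W_max = η_max · Q_H = 0.3203 × 1100 = 352 J.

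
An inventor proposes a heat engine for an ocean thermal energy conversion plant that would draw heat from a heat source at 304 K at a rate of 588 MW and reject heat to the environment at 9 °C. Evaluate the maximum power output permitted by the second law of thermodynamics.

T_C = 9 °C → 9 + 273.15 = 282.15 K.
No engine can exceed the Carnot limit: η_max = 1 − T_C/T_H = 1 − 282.15/304.00 = 0.0719.
W_max = η_max · Q_H = 0.0719 × 588 = 42.26 MW.

Ẇ_max ≈ 42.26 MW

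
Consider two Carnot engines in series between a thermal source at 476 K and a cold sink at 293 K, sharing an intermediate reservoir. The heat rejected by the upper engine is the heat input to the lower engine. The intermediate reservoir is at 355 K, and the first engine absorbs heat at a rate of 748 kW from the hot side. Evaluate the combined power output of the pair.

Two reversible stages in series are equivalent to a single Carnot engine between T_H and T_C, so η_total = 1 − T_C/T_H = 1 − 293.00/476.00 = 0.3845.
W_total = η_total · Q_H = 0.3845 × 748 = 288 kW.

Ẇ_total ≈ 288 kW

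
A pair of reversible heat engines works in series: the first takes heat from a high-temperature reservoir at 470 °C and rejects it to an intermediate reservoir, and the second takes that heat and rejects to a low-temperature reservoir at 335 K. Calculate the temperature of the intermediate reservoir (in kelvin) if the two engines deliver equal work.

T_H = 470 °C → 470 + 273.15 = 743.15 K.
For reversible stages Q_m = Q_H·(T_m/T_H). Setting W₁ = Q_H(1 − T_m/T_H) equal to W₂ = Q_m(1 − T_C/T_m) = Q_H·(T_m − T_C)/T_H gives T_H − T_m = T_m − T_C, so T_m = (T_H + T_C)/2 = (743.15 + 335.00)/2 = 539 K.

T_m ≈ 539 K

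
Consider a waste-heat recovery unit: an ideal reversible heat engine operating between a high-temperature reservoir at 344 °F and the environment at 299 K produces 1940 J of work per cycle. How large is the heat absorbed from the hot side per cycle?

T_H = 344 °F → (344 − 32) × 5/9 = 173.33 °C = 446.48 K.
Since the cycle is reversible, η = 1 − T_C/T_H = 1 − 299.00/446.48 = 0.3303.
Q_H = W/η = 1940/0.3303 = 5873 J.

Q_H ≈ 5873 J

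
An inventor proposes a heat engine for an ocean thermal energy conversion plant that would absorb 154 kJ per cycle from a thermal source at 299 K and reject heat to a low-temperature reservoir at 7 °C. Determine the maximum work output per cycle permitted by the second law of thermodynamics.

T_C = 7 °C → 7 + 273.15 = 280.15 K.
The second-law ceiling is the Carnot efficiency, η_max = 1 − T_C/T_H = 1 − 280.15/299.00 = 0.0630.
W_max = η_max · Q_H = 0.0630 × 154 = 9.709 kJ.

W_max ≈ 9.709 kJ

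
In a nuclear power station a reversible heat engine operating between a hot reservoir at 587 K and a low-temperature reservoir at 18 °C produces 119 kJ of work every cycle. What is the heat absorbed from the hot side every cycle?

Q_H ≈ 236.1 kJ

T_C = 18 °C → 18 + 273.15 = 291.15 K.
The Carnot efficiency is η = 1 − T_C/T_H = 1 − 291.15/587.00 = 0.5040.
Q_H = W/η = 119/0.5040 = 236.1 kJ.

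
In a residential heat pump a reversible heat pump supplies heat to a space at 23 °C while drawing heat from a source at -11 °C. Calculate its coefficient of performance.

T_H = 23 °C → 23 + 273.15 = 296.15 K.
T_C = -11 °C → -11 + 273.15 = 262.15 K.
For a reversible heat pump, COP_HP = T_H/(T_H − T_C) = 296.15/(296.15 − 262.15) = 8.710.

COP_HP ≈ 8.710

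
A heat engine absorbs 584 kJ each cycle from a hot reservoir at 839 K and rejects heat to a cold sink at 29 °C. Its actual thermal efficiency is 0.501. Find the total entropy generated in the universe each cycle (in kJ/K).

T_C = 29 °C → 29 + 273.15 = 302.15 K.
W = η·Q_H = 0.501 × 584 = 292.6 kJ, so Q_C = Q_H − W = 291.4 kJ.
Entropy balance on the reservoirs: −Q_H/T_H = -0.6961 kJ/K, +Q_C/T_C = 0.9645 kJ/K.
ΔS_univ = −Q_H/T_H + Q_C/T_C = 0.2684 kJ/K (> 0, since η = 0.501 < η_Carnot = 0.640).

ΔS_univ ≈ 0.2684 kJ/K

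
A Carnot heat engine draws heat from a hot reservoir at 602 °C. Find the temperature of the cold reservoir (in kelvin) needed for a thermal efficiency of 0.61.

T_H = 602 °C → 602 + 273.15 = 875.15 K.
From η = 1 − T_C/T_H, T_C = T_H·(1 − η) = 875.15 × (1 − 0.61) = 341 K.

T_C ≈ 341 K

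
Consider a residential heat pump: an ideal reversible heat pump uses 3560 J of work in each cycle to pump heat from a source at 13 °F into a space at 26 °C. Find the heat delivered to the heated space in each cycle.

T_H = 26 °C → 26 + 273.15 = 299.15 K.
T_C = 13 °F → (13 − 32) × 5/9 = -10.56 °C = 262.59 K.
Reversible heating COP: COP_HP = T_H/(T_H − T_C) = 299.15/36.56 = 8.1834.
Q_H = COP_HP · W = 8.1834 × 3560 = 29100 J.

Q_H ≈ 29100 J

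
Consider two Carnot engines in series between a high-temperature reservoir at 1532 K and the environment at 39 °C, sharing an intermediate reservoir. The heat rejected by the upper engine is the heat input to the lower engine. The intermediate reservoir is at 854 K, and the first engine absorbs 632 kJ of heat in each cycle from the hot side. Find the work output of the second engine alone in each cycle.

T_C = 39 °C → 39 + 273.15 = 312.15 K.
Heat entering the second stage: Q_m = Q_H·(T_m/T_H) = 632 × 854.00/1532.00 = 352 kJ.
Second-stage efficiency η₂ = 1 − T_C/T_m = 1 − 312.15/854.00 = 0.6345, so W₂ = η₂·Q_m = 224 kJ.

W₂ ≈ 224 kJ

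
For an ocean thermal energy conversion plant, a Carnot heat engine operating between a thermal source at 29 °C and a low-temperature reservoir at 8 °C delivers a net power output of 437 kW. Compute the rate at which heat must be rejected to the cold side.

T_H = 29 °C → 29 + 273.15 = 302.15 K.
T_C = 8 °C → 8 + 273.15 = 281.15 K.
η_rev = 1 − T_C/T_H = 1 − 281.15/302.15 = 0.0695.
Since Q_C/Q_H = T_C/T_H and Q_H = W/η, Q_C = W·T_C/(T_H − T_C) = 437 × 281.15/21.00 = 5850 kW.

Q̇_C ≈ 5850 kW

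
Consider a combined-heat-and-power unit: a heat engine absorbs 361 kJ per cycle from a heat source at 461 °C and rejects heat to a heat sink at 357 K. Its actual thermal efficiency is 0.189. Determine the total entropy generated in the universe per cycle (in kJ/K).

T_H = 461 °C → 461 + 273.15 = 734.15 K.
W = η·Q_H = 0.189 × 361 = 68.23 kJ, so Q_C = Q_H − W = 292.8 kJ.
The hot reservoir loses entropy Q_H/T_H = 361/734.15 = 0.4917 kJ/K; the cold reservoir gains Q_C/T_C = 292.8/357.00 = 0.8201 kJ/K.
ΔS_univ = −Q_H/T_H + Q_C/T_C = 0.328 kJ/K (> 0, since η = 0.189 < η_Carnot = 0.514).

ΔS_univ ≈ 0.328 kJ/K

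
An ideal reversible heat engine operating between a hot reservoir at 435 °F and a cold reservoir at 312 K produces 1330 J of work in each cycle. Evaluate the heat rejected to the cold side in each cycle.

T_H = 435 °F → (435 − 32) × 5/9 = 223.89 °C = 497.04 K.
Carnot efficiency: η = 1 − T_C/T_H = 1 − 312.00/497.04 = 0.3723.
Since Q_C/Q_H = T_C/T_H and Q_H = W/η, Q_C = W·T_C/(T_H − T_C) = 1330 × 312.00/185.04 = 2240 J.

Q_C ≈ 2240 J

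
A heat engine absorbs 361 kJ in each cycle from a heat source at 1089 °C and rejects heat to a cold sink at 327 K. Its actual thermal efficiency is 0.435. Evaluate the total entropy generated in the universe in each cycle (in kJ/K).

ΔS_univ ≈ 0.3587 kJ/K

T_H = 1089 °C → 1089 + 273.15 = 1362.15 K.
W = η·Q_H = 0.435 × 361 = 157.0 kJ, so Q_C = Q_H − W = 204.0 kJ.
Entropy balance on the reservoirs: −Q_H/T_H = -0.2650 kJ/K, +Q_C/T_C = 0.6237 kJ/K.
ΔS_univ = −Q_H/T_H + Q_C/T_C = 0.3587 kJ/K (> 0, since η = 0.435 < η_Carnot = 0.760).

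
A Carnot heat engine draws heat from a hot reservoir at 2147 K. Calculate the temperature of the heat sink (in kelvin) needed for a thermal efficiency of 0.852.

T_C ≈ 318 K

From η = 1 − T_C/T_H, T_C = T_H·(1 − η) = 2147.00 × (1 − 0.852) = 318 K.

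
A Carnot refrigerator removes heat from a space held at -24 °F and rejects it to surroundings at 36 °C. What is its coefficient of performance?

COP_R ≈ 3.61

T_H = 36 °C → 36 + 273.15 = 309.15 K.
T_C = -24 °F → (-24 − 32) × 5/9 = -31.11 °C = 242.04 K.
For a reversible refrigerator, COP_R = T_C/(T_H − T_C) = 242.04/(309.15 − 242.04) = 3.61.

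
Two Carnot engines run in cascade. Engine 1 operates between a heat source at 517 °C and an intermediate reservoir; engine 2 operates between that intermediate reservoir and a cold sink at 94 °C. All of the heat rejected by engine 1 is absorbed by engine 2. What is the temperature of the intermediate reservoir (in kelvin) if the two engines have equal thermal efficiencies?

T_H = 517 °C → 517 + 273.15 = 790.15 K.
T_C = 94 °C → 94 + 273.15 = 367.15 K.
Equal efficiencies require 1 − T_m/T_H = 1 − T_C/T_m, i.e. T_m/T_H = T_C/T_m, so T_m = √(T_H·T_C) = √(790.15 × 367.15) = 539 K.

T_m ≈ 539 K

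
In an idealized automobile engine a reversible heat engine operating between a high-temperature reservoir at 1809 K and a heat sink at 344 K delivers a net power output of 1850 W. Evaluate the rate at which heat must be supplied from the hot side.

Q̇_H ≈ 2280 W

The Carnot efficiency is η = 1 − T_C/T_H = 1 − 344.00/1809.00 = 0.8098.
Q_H = W/η = 1850/0.8098 = 2280 W.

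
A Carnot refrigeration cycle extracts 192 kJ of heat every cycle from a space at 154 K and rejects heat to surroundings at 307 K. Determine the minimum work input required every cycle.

For a reversible refrigerator, COP_R = T_C/(T_H − T_C) = 154.00/153.00 = 1.0065.
W = Q_C/COP_R = 192/1.0065 = 190.8 kJ.

W_in ≈ 190.8 kJ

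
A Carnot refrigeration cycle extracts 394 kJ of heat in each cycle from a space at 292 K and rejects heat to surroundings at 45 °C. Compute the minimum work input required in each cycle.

T_H = 45 °C → 45 + 273.15 = 318.15 K.
Carnot COP: COP_R = T_C/(T_H − T_C) = 292.00/26.15 = 11.1663.
W = Q_C/COP_R = 394/11.1663 = 35.3 kJ.

W_in ≈ 35.3 kJ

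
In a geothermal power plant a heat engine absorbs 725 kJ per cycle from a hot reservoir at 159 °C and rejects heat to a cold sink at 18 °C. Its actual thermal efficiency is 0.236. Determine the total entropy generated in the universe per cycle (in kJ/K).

T_H = 159 °C → 159 + 273.15 = 432.15 K.
T_C = 18 °C → 18 + 273.15 = 291.15 K.
W = η·Q_H = 0.236 × 725 = 171.1 kJ, so Q_C = Q_H − W = 553.9 kJ.
Reservoir entropy changes: ΔS_H = −Q_H/T_H = −725/432.15 = -1.678 kJ/K and ΔS_C = +Q_C/T_C = 553.9/291.15 = 1.902 kJ/K.
ΔS_univ = −Q_H/T_H + Q_C/T_C = 0.225 kJ/K (> 0, since η = 0.236 < η_Carnot = 0.326).

ΔS_univ ≈ 0.225 kJ/K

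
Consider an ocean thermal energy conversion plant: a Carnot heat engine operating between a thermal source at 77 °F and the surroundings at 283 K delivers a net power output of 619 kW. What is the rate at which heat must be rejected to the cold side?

Q̇_C ≈ 11560 kW

T_H = 77 °F → (77 − 32) × 5/9 = 25.00 °C = 298.15 K.
For a reversible engine, η = 1 − T_C/T_H = 1 − 283.00/298.15 = 0.0508.
Since Q_C/Q_H = T_C/T_H and Q_H = W/η, Q_C = W·T_C/(T_H − T_C) = 619 × 283.00/15.15 = 11560 kW.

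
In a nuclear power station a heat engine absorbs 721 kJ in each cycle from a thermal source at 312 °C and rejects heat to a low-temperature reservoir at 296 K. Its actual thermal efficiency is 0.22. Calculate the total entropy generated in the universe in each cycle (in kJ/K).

ΔS_univ ≈ 0.6678 kJ/K

T_H = 312 °C → 312 + 273.15 = 585.15 K.
W = η·Q_H = 0.22 × 721 = 158.6 kJ, so Q_C = Q_H − W = 562.4 kJ.
Entropy balance on the reservoirs: −Q_H/T_H = -1.232 kJ/K, +Q_C/T_C = 1.900 kJ/K.
ΔS_univ = −Q_H/T_H + Q_C/T_C = 0.6678 kJ/K (> 0, since η = 0.22 < η_Carnot = 0.494).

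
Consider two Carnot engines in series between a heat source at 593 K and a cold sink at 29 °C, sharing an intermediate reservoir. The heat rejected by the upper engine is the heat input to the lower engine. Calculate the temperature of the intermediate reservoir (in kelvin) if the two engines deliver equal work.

T_m ≈ 447.6 K

T_C = 29 °C → 29 + 273.15 = 302.15 K.
For reversible stages Q_m = Q_H·(T_m/T_H). Setting W₁ = Q_H(1 − T_m/T_H) equal to W₂ = Q_m(1 − T_C/T_m) = Q_H·(T_m − T_C)/T_H gives T_H − T_m = T_m − T_C, so T_m = (T_H + T_C)/2 = (593.00 + 302.15)/2 = 447.6 K.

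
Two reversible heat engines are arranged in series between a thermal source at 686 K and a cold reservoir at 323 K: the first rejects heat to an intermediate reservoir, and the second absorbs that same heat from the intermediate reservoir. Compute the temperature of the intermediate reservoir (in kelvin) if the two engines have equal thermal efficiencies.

T_m ≈ 470.7 K

Equal efficiencies require 1 − T_m/T_H = 1 − T_C/T_m, i.e. T_m/T_H = T_C/T_m, so T_m = √(T_H·T_C) = √(686.00 × 323.00) = 470.7 K.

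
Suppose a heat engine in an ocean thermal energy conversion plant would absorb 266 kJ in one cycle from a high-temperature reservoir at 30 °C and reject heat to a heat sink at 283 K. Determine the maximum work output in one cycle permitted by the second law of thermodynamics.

T_H = 30 °C → 30 + 273.15 = 303.15 K.
The second-law ceiling is the Carnot efficiency, η_max = 1 − T_C/T_H = 1 − 283.00/303.15 = 0.0665.
W_max = η_max · Q_H = 0.0665 × 266 = 17.7 kJ.

W_max ≈ 17.7 kJ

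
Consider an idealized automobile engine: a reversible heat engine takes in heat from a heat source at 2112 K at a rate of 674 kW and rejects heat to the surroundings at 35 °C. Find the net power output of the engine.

Ẇ ≈ 576 kW

T_C = 35 °C → 35 + 273.15 = 308.15 K.
Since the cycle is reversible, η = 1 − T_C/T_H = 1 − 308.15/2112.00 = 0.8541.
W = η·Q_H = 0.8541 × 674 = 576 kW.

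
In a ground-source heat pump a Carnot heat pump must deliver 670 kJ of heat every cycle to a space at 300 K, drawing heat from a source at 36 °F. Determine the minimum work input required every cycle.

W_in ≈ 55.0 kJ

T_C = 36 °F → (36 − 32) × 5/9 = 2.22 °C = 275.37 K.
The Carnot heat-pump COP is COP_HP = T_H/(T_H − T_C) = 300.00/24.63 = 12.1814.
W = Q_H/COP_HP = 670/12.1814 = 55.0 kJ.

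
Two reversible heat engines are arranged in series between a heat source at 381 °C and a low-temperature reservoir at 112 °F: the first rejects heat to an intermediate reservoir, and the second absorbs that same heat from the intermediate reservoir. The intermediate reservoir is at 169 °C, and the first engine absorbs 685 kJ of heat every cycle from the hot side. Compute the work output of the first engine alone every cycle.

W₁ ≈ 222 kJ

T_H = 381 °C → 381 + 273.15 = 654.15 K.
T_C = 112 °F → (112 − 32) × 5/9 = 44.44 °C = 317.59 K.
T_m = 169 °C → 169 + 273.15 = 442.15 K.
First-stage efficiency η₁ = 1 − T_m/T_H = 1 − 442.15/654.15 = 0.3241.
W₁ = η₁·Q_H = 0.3241 × 685 = 222 kJ.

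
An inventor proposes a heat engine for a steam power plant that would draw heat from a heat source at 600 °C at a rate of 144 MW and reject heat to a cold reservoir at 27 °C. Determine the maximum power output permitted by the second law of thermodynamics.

Ẇ_max ≈ 94.5 MW

T_H = 600 °C → 600 + 273.15 = 873.15 K.
T_C = 27 °C → 27 + 273.15 = 300.15 K.
By the Carnot theorem, η_max = 1 − T_C/T_H = 1 − 300.15/873.15 = 0.6562.
W_max = η_max · Q_H = 0.6562 × 144 = 94.5 MW.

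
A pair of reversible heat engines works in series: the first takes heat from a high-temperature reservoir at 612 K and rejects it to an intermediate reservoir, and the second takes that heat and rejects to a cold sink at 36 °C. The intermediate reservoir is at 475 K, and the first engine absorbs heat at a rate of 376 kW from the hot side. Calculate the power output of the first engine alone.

T_C = 36 °C → 36 + 273.15 = 309.15 K.
First-stage efficiency η₁ = 1 − T_m/T_H = 1 − 475.00/612.00 = 0.2239.
W₁ = η₁·Q_H = 0.2239 × 376 = 84.2 kW.

Ẇ₁ ≈ 84.2 kW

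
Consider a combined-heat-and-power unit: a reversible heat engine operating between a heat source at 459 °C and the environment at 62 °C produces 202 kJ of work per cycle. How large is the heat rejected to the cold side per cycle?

Q_C ≈ 171 kJ

T_H = 459 °C → 459 + 273.15 = 732.15 K.
T_C = 62 °C → 62 + 273.15 = 335.15 K.
The Carnot efficiency is η = 1 − T_C/T_H = 1 − 335.15/732.15 = 0.5422.
Since Q_C/Q_H = T_C/T_H and Q_H = W/η, Q_C = W·T_C/(T_H − T_C) = 202 × 335.15/397.00 = 171 kJ.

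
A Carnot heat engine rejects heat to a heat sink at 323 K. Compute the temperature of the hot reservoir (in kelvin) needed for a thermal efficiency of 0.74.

T_H ≈ 1240 K

From η = 1 − T_C/T_H, solving for T_H gives T_H = T_C/(1 − η) = 323.00/(1 − 0.74) = 1240 K.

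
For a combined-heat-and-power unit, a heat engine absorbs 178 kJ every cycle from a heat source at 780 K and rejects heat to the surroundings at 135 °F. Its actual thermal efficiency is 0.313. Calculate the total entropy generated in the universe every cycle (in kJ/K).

ΔS_univ ≈ 0.142 kJ/K

T_C = 135 °F → (135 − 32) × 5/9 = 57.22 °C = 330.37 K.
W = η·Q_H = 0.313 × 178 = 55.71 kJ, so Q_C = Q_H − W = 122.3 kJ.
Reservoir entropy changes: ΔS_H = −Q_H/T_H = −178/780.00 = -0.2282 kJ/K and ΔS_C = +Q_C/T_C = 122.3/330.37 = 0.3701 kJ/K.
ΔS_univ = −Q_H/T_H + Q_C/T_C = 0.142 kJ/K (> 0, since η = 0.313 < η_Carnot = 0.576).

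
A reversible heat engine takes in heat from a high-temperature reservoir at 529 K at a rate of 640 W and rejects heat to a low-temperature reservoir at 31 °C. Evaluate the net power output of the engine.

Ẇ ≈ 272 W

T_C = 31 °C → 31 + 273.15 = 304.15 K.
Carnot efficiency: η = 1 − T_C/T_H = 1 − 304.15/529.00 = 0.4250.
W = η·Q_H = 0.4250 × 640 = 272 W.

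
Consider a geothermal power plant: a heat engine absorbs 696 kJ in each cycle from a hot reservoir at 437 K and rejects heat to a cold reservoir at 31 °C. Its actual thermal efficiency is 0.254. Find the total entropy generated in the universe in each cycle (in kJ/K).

ΔS_univ ≈ 0.114 kJ/K

T_C = 31 °C → 31 + 273.15 = 304.15 K.
W = η·Q_H = 0.254 × 696 = 176.8 kJ, so Q_C = Q_H − W = 519.2 kJ.
Entropy balance on the reservoirs: −Q_H/T_H = -1.593 kJ/K, +Q_C/T_C = 1.707 kJ/K.
ΔS_univ = −Q_H/T_H + Q_C/T_C = 0.114 kJ/K (> 0, since η = 0.254 < η_Carnot = 0.304).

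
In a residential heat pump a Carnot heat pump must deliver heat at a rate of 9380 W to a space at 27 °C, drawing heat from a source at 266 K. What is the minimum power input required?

T_H = 27 °C → 27 + 273.15 = 300.15 K.
For a reversible heat pump, COP_HP = T_H/(T_H − T_C) = 300.15/34.15 = 8.7892.
W = Q_H/COP_HP = 9380/8.7892 = 1067 W.

Ẇ_in ≈ 1067 W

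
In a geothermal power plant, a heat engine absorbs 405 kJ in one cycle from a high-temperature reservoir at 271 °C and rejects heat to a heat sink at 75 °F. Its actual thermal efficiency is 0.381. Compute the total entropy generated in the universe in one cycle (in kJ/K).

ΔS_univ ≈ 0.0997 kJ/K

T_H = 271 °C → 271 + 273.15 = 544.15 K.
T_C = 75 °F → (75 − 32) × 5/9 = 23.89 °C = 297.04 K.
W = η·Q_H = 0.381 × 405 = 154.3 kJ, so Q_C = Q_H − W = 250.7 kJ.
Entropy balance on the reservoirs: −Q_H/T_H = -0.7443 kJ/K, +Q_C/T_C = 0.8440 kJ/K.
ΔS_univ = −Q_H/T_H + Q_C/T_C = 0.0997 kJ/K (> 0, since η = 0.381 < η_Carnot = 0.454).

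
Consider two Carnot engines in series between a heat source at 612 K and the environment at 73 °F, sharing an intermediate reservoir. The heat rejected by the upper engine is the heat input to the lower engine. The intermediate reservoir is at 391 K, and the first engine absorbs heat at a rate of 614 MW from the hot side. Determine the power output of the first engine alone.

T_C = 73 °F → (73 − 32) × 5/9 = 22.78 °C = 295.93 K.
First-stage efficiency η₁ = 1 − T_m/T_H = 1 − 391.00/612.00 = 0.3611.
W₁ = η₁·Q_H = 0.3611 × 614 = 222 MW.

Ẇ₁ ≈ 222 MW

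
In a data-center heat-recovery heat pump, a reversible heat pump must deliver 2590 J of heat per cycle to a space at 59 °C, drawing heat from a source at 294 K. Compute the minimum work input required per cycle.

T_H = 59 °C → 59 + 273.15 = 332.15 K.
COP_HP = T_H/(T_H − T_C) = 332.15/38.15 = 8.7064.
W = Q_H/COP_HP = 2590/8.7064 = 297.5 J.

W_in ≈ 297.5 J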